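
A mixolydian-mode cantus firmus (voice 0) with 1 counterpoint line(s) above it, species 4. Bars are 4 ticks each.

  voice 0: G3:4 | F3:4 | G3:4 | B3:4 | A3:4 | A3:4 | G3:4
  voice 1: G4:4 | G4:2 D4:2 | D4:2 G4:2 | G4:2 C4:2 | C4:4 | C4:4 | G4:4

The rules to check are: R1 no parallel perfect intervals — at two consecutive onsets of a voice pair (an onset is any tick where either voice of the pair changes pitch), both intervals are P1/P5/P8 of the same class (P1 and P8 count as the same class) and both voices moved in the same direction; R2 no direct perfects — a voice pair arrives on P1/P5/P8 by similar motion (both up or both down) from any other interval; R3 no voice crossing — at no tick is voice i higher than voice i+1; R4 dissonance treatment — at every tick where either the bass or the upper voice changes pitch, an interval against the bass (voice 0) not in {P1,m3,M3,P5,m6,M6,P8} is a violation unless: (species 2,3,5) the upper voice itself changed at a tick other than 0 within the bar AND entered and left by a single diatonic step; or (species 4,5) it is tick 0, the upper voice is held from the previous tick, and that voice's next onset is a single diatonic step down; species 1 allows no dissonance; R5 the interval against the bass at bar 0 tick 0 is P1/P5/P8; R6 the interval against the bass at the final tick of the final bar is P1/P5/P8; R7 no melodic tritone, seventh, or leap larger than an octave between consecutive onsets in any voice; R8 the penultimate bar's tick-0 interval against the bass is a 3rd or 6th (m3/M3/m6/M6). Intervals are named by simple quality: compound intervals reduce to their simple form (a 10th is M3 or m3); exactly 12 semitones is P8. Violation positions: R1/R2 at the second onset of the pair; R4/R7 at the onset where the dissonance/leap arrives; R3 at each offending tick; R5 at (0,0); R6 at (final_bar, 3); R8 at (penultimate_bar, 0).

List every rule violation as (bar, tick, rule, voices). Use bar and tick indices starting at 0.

(1, 0, R4, (0, 1))
(3, 2, R4, (0, 1))

bar 0: v0=G3 v1=G4 downbeat P8
bar 1: v0=F3 v1=G4 downbeat M2
bar 2: v0=G3 v1=D4 downbeat P5
bar 3: v0=B3 v1=G4 downbeat m6
bar 4: v0=A3 v1=C4 downbeat m3
bar 5: v0=A3 v1=C4 downbeat m3
bar 6: v0=G3 v1=G4 downbeat P8
  -> R4 @ bar 1 tick 0 v(0, 1): F3/G4 M2 untreated
  -> R4 @ bar 3 tick 2 v(0, 1): B3/C4 m2 untreated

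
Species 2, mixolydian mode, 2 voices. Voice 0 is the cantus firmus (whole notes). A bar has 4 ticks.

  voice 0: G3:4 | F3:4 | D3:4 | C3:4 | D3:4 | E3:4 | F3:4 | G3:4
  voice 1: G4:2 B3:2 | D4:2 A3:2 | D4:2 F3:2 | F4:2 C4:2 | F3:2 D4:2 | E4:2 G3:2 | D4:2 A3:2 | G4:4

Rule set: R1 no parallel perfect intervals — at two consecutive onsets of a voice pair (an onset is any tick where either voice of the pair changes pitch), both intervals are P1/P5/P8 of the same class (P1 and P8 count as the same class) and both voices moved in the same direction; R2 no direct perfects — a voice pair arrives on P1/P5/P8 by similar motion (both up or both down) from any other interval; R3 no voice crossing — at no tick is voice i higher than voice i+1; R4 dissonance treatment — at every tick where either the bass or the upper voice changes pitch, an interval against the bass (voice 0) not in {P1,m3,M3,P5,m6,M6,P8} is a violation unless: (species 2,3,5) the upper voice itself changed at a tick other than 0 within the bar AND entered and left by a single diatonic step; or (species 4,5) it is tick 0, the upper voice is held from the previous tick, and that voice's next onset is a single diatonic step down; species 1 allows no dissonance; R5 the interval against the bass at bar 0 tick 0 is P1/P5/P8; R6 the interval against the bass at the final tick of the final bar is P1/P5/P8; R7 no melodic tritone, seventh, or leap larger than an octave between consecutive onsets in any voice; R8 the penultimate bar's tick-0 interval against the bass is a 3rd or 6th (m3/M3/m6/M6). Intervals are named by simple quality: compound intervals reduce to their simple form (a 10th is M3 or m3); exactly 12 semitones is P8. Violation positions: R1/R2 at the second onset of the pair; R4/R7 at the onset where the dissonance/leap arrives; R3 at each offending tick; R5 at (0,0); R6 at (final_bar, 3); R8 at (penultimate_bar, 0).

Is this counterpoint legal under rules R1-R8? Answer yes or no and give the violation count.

No (4 violations)

bar 0: v0=G3 v1=G4 (P8)
bar 1: v0=F3 v1=D4 (M6)
bar 2: v0=D3 v1=D4 (P8)
bar 3: v0=C3 v1=F4 (P4)
bar 4: v0=D3 v1=F3 (m3)
bar 5: v0=E3 v1=E4 (P8)
bar 6: v0=F3 v1=D4 (M6)
bar 7: v0=G3 v1=G4 (P8)
  R4 @ bar3.0: C3/F4 P4 untreated
  R1 @ bar5.0: D3/D4 P8 -> E3/E4 P8 similar
  R2 @ bar7.0: F3/A3 M3 -> G3/G4 P8 similar
  R7 @ bar7.0: A3->G4 leap 10st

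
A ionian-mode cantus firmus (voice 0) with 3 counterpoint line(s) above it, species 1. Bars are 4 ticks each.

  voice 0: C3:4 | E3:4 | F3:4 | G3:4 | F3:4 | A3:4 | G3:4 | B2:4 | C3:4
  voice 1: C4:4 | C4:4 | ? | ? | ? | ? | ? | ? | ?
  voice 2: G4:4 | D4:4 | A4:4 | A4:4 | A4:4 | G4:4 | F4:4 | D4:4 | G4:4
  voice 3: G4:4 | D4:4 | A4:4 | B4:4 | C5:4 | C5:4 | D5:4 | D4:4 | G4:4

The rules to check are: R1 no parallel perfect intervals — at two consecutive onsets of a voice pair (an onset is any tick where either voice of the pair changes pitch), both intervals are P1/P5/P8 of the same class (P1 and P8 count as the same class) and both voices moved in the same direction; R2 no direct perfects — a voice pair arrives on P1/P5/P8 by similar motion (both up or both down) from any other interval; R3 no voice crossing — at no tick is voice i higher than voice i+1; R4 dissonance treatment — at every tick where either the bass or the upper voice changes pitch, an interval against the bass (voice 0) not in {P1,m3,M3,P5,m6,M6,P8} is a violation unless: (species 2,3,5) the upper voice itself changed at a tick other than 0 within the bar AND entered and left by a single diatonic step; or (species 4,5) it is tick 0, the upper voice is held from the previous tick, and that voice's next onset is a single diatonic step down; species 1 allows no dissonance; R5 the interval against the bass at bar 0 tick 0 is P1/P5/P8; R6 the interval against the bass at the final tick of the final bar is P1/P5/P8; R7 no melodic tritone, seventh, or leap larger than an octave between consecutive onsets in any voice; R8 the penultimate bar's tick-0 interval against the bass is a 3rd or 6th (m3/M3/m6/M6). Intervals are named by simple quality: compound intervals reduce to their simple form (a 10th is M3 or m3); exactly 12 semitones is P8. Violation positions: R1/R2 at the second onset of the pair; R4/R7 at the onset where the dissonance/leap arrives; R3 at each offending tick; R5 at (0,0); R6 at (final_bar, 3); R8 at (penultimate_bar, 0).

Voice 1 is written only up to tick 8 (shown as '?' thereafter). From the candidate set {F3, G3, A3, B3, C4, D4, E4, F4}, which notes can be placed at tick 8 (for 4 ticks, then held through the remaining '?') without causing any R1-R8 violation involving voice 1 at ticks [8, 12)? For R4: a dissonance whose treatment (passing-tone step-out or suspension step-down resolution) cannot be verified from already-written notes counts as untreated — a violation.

F3: legal
G3: violates R4
A3: legal
B3: violates R4
C4: legal
D4: violates R2
E4: violates R4
F4: violates R2

{A3, C4, F3}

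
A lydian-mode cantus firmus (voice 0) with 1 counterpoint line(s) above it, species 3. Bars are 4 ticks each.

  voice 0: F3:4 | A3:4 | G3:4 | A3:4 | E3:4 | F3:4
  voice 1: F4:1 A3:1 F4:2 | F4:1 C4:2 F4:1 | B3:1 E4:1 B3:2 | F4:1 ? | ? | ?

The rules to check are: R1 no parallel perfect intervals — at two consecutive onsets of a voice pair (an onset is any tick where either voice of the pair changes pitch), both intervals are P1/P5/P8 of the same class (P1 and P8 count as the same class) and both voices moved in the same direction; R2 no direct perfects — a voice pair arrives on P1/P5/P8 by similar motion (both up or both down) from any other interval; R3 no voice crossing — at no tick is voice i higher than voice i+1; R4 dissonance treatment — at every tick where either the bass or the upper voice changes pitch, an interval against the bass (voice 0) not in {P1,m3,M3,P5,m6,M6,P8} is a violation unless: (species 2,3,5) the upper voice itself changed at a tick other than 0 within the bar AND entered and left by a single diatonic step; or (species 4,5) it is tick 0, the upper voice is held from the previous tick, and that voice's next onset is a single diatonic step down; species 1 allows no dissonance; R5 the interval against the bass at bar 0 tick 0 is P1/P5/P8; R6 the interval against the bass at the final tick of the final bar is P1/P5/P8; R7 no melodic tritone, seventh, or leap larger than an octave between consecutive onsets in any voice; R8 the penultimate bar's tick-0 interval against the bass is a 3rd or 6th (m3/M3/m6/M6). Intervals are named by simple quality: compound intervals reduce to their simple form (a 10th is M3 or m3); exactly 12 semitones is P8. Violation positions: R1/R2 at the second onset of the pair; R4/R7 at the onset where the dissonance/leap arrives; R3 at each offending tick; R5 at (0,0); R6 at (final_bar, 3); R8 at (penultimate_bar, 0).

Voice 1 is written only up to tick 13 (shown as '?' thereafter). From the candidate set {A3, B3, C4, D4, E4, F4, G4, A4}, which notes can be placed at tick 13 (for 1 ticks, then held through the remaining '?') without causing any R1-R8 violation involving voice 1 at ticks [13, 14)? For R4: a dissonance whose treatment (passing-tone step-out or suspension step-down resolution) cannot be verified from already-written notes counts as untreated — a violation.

{A3, A4, C4, E4, F4}

A3: legal
B3: violates R4,R7
C4: legal
D4: violates R4
E4: legal
F4: legal
G4: violates R4
A4: legal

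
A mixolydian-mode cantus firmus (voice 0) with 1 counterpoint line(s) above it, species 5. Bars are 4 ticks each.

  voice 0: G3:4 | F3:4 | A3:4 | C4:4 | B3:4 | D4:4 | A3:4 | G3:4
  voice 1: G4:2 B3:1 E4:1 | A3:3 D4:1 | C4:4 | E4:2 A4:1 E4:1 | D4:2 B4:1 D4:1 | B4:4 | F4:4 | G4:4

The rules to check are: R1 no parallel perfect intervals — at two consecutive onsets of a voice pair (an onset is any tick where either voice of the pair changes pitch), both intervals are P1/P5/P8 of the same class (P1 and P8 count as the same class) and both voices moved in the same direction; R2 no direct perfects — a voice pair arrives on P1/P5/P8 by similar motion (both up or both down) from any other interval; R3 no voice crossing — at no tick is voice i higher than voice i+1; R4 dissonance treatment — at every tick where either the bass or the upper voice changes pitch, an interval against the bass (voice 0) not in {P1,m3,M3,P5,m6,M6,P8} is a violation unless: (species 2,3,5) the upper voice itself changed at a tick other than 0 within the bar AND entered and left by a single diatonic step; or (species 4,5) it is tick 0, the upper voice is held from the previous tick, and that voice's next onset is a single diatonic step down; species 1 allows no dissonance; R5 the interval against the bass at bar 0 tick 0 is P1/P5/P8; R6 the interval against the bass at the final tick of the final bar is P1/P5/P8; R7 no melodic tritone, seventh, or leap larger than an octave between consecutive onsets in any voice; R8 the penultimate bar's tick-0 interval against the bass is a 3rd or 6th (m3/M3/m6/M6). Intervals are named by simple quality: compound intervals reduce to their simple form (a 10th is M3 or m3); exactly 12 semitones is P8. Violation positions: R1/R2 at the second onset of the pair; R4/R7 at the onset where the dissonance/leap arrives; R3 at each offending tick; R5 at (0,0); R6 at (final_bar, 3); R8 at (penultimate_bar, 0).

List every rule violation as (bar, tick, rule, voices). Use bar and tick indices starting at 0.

bar 0: v0=G3 v1=G4 downbeat P8
bar 1: v0=F3 v1=A3 downbeat M3
bar 2: v0=A3 v1=C4 downbeat m3
bar 3: v0=C4 v1=E4 downbeat M3
bar 4: v0=B3 v1=D4 downbeat m3
bar 5: v0=D4 v1=B4 downbeat M6
bar 6: v0=A3 v1=F4 downbeat m6
bar 7: v0=G3 v1=G4 downbeat P8
  -> R7 @ bar 6 tick 0 v(1,): B4->F4 leap 6st

(6, 0, R7, (1,))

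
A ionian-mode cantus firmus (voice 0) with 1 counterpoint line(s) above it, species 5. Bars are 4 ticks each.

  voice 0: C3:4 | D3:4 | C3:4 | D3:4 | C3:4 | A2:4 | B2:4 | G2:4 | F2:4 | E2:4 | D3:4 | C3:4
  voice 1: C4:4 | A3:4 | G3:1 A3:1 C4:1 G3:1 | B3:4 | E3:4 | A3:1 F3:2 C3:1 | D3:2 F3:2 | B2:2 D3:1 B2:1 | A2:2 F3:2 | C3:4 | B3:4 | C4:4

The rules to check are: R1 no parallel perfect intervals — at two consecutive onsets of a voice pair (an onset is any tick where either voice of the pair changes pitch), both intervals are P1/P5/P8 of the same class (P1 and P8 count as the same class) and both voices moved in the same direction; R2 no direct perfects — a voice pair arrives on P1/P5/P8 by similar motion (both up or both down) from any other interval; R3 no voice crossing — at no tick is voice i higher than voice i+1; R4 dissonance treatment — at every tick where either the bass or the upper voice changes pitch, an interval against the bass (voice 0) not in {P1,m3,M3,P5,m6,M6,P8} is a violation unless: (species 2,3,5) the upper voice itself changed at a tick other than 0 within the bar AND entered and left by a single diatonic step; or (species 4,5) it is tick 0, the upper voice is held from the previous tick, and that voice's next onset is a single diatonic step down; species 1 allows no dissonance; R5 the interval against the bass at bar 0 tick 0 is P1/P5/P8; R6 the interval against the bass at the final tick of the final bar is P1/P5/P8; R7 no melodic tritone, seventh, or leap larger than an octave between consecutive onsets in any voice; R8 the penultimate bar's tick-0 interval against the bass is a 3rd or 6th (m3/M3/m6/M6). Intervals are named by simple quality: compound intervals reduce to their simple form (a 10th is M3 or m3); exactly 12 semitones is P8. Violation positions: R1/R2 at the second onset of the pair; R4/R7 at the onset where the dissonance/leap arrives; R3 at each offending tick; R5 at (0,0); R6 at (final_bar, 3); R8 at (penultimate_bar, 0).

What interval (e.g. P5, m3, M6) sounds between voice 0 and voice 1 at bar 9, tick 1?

voice 0=E2 voice 1=C3 -> m6

m6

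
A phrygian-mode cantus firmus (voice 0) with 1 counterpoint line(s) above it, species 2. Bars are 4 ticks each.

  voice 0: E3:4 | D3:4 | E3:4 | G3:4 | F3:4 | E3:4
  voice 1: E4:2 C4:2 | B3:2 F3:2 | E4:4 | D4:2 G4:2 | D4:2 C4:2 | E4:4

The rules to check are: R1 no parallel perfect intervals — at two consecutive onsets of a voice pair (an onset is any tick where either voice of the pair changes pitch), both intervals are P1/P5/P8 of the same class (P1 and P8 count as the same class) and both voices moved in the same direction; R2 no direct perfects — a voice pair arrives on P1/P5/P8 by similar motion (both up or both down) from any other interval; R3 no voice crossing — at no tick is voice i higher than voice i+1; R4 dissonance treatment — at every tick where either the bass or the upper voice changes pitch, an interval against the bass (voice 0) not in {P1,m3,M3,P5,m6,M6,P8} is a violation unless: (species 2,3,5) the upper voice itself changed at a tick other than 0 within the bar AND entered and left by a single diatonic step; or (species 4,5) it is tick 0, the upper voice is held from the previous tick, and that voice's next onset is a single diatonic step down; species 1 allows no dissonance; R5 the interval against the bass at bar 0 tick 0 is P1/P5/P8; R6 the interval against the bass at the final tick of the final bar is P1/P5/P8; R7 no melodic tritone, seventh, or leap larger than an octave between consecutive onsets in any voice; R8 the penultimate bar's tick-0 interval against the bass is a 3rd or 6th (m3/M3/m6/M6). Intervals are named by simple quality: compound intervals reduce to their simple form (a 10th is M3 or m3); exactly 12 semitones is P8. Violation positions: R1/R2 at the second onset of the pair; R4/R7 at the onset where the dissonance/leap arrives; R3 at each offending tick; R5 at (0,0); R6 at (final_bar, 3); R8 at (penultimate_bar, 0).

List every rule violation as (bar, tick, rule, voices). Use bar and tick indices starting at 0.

bar 0: v0=E3 v1=E4 downbeat P8
bar 1: v0=D3 v1=B3 downbeat M6
bar 2: v0=E3 v1=E4 downbeat P8
bar 3: v0=G3 v1=D4 downbeat P5
bar 4: v0=F3 v1=D4 downbeat M6
bar 5: v0=E3 v1=E4 downbeat P8
  -> R7 @ bar 1 tick 2 v(1,): B3->F3 leap 6st
  -> R2 @ bar 2 tick 0 v(0, 1): D3/F3 m3 -> E3/E4 P8 similar
  -> R7 @ bar 2 tick 0 v(1,): F3->E4 leap 11st

(1, 2, R7, (1,))
(2, 0, R2, (0, 1))
(2, 0, R7, (1,))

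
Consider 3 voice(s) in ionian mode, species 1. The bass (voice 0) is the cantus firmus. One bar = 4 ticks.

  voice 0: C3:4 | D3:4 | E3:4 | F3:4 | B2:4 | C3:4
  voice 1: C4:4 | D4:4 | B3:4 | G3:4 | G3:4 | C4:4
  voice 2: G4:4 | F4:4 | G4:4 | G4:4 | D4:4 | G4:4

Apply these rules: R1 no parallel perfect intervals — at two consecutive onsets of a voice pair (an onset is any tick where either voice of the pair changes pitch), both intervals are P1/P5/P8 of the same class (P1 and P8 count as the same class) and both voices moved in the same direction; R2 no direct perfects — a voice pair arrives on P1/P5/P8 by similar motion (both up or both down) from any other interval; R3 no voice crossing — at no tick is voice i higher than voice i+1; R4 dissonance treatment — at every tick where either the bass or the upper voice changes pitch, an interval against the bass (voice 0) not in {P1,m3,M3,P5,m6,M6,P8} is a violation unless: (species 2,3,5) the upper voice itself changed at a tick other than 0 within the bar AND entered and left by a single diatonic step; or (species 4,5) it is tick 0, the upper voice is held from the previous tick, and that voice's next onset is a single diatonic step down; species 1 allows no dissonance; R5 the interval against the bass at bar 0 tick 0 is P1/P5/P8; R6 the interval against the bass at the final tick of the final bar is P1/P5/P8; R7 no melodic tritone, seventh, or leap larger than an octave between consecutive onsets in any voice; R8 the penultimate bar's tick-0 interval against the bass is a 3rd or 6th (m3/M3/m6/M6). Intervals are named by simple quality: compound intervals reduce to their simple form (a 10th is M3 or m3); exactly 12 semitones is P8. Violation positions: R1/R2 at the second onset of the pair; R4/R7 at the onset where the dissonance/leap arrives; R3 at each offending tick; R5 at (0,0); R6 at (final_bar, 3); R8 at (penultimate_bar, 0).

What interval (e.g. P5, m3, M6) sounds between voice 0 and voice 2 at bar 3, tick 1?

voice 0=F3 voice 2=G4 -> M2

M2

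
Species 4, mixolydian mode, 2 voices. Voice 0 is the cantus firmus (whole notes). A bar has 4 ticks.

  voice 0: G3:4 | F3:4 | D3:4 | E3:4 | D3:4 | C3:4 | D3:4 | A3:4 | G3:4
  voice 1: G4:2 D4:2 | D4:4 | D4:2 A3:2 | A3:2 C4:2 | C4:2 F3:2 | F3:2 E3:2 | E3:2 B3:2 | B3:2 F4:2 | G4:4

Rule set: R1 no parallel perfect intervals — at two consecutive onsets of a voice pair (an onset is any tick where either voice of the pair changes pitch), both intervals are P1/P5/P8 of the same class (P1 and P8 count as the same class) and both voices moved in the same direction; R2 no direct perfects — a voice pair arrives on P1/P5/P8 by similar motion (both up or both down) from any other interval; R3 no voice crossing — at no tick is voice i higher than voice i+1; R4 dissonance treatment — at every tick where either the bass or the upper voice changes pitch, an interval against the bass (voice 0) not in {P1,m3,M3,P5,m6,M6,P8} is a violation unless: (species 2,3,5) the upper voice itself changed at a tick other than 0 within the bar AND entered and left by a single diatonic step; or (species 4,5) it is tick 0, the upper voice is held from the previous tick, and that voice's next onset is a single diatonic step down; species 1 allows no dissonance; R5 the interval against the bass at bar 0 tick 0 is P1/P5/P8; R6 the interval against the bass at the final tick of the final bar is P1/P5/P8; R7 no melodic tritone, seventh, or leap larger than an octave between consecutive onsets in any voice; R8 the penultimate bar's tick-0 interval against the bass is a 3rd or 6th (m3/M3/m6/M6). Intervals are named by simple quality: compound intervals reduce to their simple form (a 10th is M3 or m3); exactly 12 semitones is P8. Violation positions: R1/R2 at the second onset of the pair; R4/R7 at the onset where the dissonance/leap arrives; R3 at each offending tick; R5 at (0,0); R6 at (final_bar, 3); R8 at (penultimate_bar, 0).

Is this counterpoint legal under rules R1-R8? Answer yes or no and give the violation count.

bar 0: v0=G3 v1=G4 (P8)
bar 1: v0=F3 v1=D4 (M6)
bar 2: v0=D3 v1=D4 (P8)
bar 3: v0=E3 v1=A3 (P4)
bar 4: v0=D3 v1=C4 (m7)
bar 5: v0=C3 v1=F3 (P4)
bar 6: v0=D3 v1=E3 (M2)
bar 7: v0=A3 v1=B3 (M2)
bar 8: v0=G3 v1=G4 (P8)
  R4 @ bar3.0: E3/A3 P4 untreated
  R4 @ bar4.0: D3/C4 m7 untreated
  R4 @ bar6.0: D3/E3 M2 untreated
  R4 @ bar7.0: A3/B3 M2 untreated
  R8 @ bar7.0: penult M2 not 3rd/6th
  R7 @ bar7.2: B3->F4 leap 6st

No (6 violations)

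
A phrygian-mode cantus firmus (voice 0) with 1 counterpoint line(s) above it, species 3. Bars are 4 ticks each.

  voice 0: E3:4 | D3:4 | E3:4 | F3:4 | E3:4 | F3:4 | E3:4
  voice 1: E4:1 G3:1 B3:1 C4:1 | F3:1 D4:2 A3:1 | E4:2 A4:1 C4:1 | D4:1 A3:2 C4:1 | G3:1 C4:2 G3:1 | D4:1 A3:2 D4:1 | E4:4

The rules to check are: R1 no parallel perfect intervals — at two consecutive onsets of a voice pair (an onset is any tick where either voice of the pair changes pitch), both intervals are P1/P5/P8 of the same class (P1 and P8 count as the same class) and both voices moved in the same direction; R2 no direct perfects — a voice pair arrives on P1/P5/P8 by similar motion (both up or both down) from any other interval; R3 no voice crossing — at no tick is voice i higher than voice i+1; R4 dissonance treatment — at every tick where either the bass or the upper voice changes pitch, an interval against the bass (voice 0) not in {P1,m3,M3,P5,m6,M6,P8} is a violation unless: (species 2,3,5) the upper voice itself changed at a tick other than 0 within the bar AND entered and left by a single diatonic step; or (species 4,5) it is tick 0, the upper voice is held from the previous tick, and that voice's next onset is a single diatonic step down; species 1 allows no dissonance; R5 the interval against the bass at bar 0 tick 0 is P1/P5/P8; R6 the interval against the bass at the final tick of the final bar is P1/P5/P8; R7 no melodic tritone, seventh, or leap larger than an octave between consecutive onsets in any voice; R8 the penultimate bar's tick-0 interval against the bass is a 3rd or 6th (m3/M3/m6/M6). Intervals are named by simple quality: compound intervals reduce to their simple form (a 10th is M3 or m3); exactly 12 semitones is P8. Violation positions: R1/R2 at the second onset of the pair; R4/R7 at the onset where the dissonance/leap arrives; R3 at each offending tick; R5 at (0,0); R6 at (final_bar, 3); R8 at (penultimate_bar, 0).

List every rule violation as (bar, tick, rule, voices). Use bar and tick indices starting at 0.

(2, 0, R2, (0, 1))
(2, 2, R4, (0, 1))

bar 0: v0=E3 v1=E4 downbeat P8
bar 1: v0=D3 v1=F3 downbeat m3
bar 2: v0=E3 v1=E4 downbeat P8
bar 3: v0=F3 v1=D4 downbeat M6
bar 4: v0=E3 v1=G3 downbeat m3
bar 5: v0=F3 v1=D4 downbeat M6
bar 6: v0=E3 v1=E4 downbeat P8
  -> R2 @ bar 2 tick 0 v(0, 1): D3/A3 P5 -> E3/E4 P8 similar
  -> R4 @ bar 2 tick 2 v(0, 1): E3/A4 P4 untreated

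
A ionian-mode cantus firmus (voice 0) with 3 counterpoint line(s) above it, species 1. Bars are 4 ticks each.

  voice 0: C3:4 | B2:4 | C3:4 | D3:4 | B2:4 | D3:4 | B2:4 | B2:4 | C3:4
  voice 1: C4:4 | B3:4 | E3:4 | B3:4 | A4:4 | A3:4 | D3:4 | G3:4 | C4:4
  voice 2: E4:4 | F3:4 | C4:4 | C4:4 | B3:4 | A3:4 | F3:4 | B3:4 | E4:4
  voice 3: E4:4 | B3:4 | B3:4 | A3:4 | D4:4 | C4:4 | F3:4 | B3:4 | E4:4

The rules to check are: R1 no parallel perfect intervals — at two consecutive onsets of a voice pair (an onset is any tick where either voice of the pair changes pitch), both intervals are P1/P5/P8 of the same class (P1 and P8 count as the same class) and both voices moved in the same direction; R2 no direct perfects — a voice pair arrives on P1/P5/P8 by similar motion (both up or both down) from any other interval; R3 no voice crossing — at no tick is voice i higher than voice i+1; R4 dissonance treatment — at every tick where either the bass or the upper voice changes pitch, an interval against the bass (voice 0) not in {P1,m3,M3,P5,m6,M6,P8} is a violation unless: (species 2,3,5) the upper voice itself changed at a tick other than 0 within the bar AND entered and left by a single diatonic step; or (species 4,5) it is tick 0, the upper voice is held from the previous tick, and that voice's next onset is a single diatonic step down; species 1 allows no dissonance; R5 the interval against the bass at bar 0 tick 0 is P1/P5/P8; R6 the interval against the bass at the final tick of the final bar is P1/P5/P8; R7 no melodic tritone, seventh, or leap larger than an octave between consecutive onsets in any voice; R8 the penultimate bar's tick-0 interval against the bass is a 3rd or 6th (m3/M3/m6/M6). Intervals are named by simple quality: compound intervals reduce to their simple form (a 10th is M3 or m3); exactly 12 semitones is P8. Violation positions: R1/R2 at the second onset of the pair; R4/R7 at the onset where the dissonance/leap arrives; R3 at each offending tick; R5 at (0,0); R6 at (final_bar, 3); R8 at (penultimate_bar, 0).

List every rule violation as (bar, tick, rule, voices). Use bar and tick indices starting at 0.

(0, 0, R5, (0, 2))
(0, 0, R5, (0, 3))
(1, 0, R1, (0, 1))
(1, 0, R2, (0, 3))
(1, 0, R2, (1, 3))
(1, 0, R3, (1, 2))
(1, 0, R4, (0, 2))
(1, 0, R7, (2,))
(1, 1, R3, (1, 2))
(1, 2, R3, (1, 2))
(1, 3, R3, (1, 2))
(2, 0, R2, (0, 2))
(2, 0, R3, (2, 3))
(2, 0, R4, (0, 3))
(2, 1, R3, (2, 3))
(2, 2, R3, (2, 3))
(2, 3, R3, (2, 3))
(3, 0, R3, (2, 3))
(3, 0, R4, (0, 2))
(3, 1, R3, (2, 3))
(3, 2, R3, (2, 3))
(3, 3, R3, (2, 3))
(4, 0, R2, (0, 2))
(4, 0, R2, (1, 3))
(4, 0, R3, (1, 2))
(4, 0, R4, (0, 1))
(4, 0, R7, (1,))
(4, 1, R3, (1, 2))
(4, 2, R3, (1, 2))
(4, 3, R3, (1, 2))
(5, 0, R2, (1, 2))
(5, 0, R4, (0, 3))
(6, 0, R2, (2, 3))
(6, 0, R4, (0, 2))
(6, 0, R4, (0, 3))
(7, 0, R1, (2, 3))
(7, 0, R7, (2,))
(7, 0, R7, (3,))
(7, 0, R8, (0, 2))
(7, 0, R8, (0, 3))
(8, 0, R1, (2, 3))
(8, 0, R2, (0, 1))
(8, 3, R6, (0, 2))
(8, 3, R6, (0, 3))

bar 0: v0=C3 v1=C4 v2=E4 v3=E4 downbeat M3
bar 1: v0=B2 v1=B3 v2=F3 v3=B3 downbeat P8
bar 2: v0=C3 v1=E3 v2=C4 v3=B3 downbeat M7
bar 3: v0=D3 v1=B3 v2=C4 v3=A3 downbeat P5
bar 4: v0=B2 v1=A4 v2=B3 v3=D4 downbeat m3
bar 5: v0=D3 v1=A3 v2=A3 v3=C4 downbeat m7
bar 6: v0=B2 v1=D3 v2=F3 v3=F3 downbeat TT
bar 7: v0=B2 v1=G3 v2=B3 v3=B3 downbeat P8
bar 8: v0=C3 v1=C4 v2=E4 v3=E4 downbeat M3
  -> R5 @ bar 0 tick 0 v(0, 2): opens on M3
  -> R5 @ bar 0 tick 0 v(0, 3): opens on M3
  -> R1 @ bar 1 tick 0 v(0, 1): C3/C4 P8 -> B2/B3 P8 similar
  -> R2 @ bar 1 tick 0 v(0, 3): C3/E4 M3 -> B2/B3 P8 similar
  -> R2 @ bar 1 tick 0 v(1, 3): C4/E4 M3 -> B3/B3 P1 similar
  -> R3 @ bar 1 tick 0 v(1, 2): B3 above F3
  -> R4 @ bar 1 tick 0 v(0, 2): B2/F3 TT untreated
  -> R7 @ bar 1 tick 0 v(2,): E4->F3 leap 11st
  -> R3 @ bar 1 tick 1 v(1, 2): B3 above F3
  -> R3 @ bar 1 tick 2 v(1, 2): B3 above F3
  -> R3 @ bar 1 tick 3 v(1, 2): B3 above F3
  -> R2 @ bar 2 tick 0 v(0, 2): B2/F3 TT -> C3/C4 P8 similar
  -> R3 @ bar 2 tick 0 v(2, 3): C4 above B3
  -> R4 @ bar 2 tick 0 v(0, 3): C3/B3 M7 untreated
  -> R3 @ bar 2 tick 1 v(2, 3): C4 above B3
  -> R3 @ bar 2 tick 2 v(2, 3): C4 above B3
  -> R3 @ bar 2 tick 3 v(2, 3): C4 above B3
  -> R3 @ bar 3 tick 0 v(2, 3): C4 above A3
  -> R4 @ bar 3 tick 0 v(0, 2): D3/C4 m7 untreated
  -> R3 @ bar 3 tick 1 v(2, 3): C4 above A3
  -> R3 @ bar 3 tick 2 v(2, 3): C4 above A3
  -> R3 @ bar 3 tick 3 v(2, 3): C4 above A3
  -> R2 @ bar 4 tick 0 v(0, 2): D3/C4 m7 -> B2/B3 P8 similar
  -> R2 @ bar 4 tick 0 v(1, 3): B3/A3 M2 -> A4/D4 P5 similar
  -> R3 @ bar 4 tick 0 v(1, 2): A4 above B3
  -> R4 @ bar 4 tick 0 v(0, 1): B2/A4 m7 untreated
  -> R7 @ bar 4 tick 0 v(1,): B3->A4 leap 10st
  -> R3 @ bar 4 tick 1 v(1, 2): A4 above B3
  -> R3 @ bar 4 tick 2 v(1, 2): A4 above B3
  -> R3 @ bar 4 tick 3 v(1, 2): A4 above B3
  -> R2 @ bar 5 tick 0 v(1, 2): A4/B3 m7 -> A3/A3 P1 similar
  -> R4 @ bar 5 tick 0 v(0, 3): D3/C4 m7 untreated
  -> R2 @ bar 6 tick 0 v(2, 3): A3/C4 m3 -> F3/F3 P1 similar
  -> R4 @ bar 6 tick 0 v(0, 2): B2/F3 TT untreated
  -> R4 @ bar 6 tick 0 v(0, 3): B2/F3 TT untreated
  -> R1 @ bar 7 tick 0 v(2, 3): F3/F3 P1 -> B3/B3 P1 similar
  -> R7 @ bar 7 tick 0 v(2,): F3->B3 leap 6st
  -> R7 @ bar 7 tick 0 v(3,): F3->B3 leap 6st
  -> R8 @ bar 7 tick 0 v(0, 2): penult P8 not 3rd/6th
  -> R8 @ bar 7 tick 0 v(0, 3): penult P8 not 3rd/6th
  -> R1 @ bar 8 tick 0 v(2, 3): B3/B3 P1 -> E4/E4 P1 similar
  -> R2 @ bar 8 tick 0 v(0, 1): B2/G3 m6 -> C3/C4 P8 similar
  -> R6 @ bar 8 tick 3 v(0, 2): closes on M3
  -> R6 @ bar 8 tick 3 v(0, 3): closes on M3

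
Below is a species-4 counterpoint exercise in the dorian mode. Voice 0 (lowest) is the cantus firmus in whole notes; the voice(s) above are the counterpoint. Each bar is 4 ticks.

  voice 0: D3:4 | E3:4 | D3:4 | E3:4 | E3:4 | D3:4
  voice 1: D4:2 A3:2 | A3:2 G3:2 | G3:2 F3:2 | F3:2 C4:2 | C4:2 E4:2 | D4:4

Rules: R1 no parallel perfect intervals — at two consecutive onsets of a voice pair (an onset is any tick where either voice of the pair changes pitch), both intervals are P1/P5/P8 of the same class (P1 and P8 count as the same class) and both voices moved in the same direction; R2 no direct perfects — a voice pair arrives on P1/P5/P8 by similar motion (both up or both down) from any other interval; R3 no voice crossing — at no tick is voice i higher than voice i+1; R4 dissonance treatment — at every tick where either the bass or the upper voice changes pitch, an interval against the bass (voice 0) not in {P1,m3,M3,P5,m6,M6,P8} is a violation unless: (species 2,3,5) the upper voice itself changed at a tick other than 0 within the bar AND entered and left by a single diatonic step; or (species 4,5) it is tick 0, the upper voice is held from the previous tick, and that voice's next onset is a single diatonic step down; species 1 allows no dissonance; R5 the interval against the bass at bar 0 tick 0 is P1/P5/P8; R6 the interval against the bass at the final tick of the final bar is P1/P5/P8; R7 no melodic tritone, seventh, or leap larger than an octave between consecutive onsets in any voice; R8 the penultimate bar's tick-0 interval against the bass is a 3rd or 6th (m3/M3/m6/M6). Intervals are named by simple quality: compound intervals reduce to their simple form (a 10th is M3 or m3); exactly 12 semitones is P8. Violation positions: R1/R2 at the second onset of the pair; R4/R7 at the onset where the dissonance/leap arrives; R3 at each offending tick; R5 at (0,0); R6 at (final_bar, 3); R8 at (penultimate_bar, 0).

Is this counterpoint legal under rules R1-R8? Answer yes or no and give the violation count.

bar 0: v0=D3 v1=D4 (P8)
bar 1: v0=E3 v1=A3 (P4)
bar 2: v0=D3 v1=G3 (P4)
bar 3: v0=E3 v1=F3 (m2)
bar 4: v0=E3 v1=C4 (m6)
bar 5: v0=D3 v1=D4 (P8)
  R4 @ bar3.0: E3/F3 m2 untreated
  R1 @ bar5.0: E3/E4 P8 -> D3/D4 P8 similar

No (2 violations)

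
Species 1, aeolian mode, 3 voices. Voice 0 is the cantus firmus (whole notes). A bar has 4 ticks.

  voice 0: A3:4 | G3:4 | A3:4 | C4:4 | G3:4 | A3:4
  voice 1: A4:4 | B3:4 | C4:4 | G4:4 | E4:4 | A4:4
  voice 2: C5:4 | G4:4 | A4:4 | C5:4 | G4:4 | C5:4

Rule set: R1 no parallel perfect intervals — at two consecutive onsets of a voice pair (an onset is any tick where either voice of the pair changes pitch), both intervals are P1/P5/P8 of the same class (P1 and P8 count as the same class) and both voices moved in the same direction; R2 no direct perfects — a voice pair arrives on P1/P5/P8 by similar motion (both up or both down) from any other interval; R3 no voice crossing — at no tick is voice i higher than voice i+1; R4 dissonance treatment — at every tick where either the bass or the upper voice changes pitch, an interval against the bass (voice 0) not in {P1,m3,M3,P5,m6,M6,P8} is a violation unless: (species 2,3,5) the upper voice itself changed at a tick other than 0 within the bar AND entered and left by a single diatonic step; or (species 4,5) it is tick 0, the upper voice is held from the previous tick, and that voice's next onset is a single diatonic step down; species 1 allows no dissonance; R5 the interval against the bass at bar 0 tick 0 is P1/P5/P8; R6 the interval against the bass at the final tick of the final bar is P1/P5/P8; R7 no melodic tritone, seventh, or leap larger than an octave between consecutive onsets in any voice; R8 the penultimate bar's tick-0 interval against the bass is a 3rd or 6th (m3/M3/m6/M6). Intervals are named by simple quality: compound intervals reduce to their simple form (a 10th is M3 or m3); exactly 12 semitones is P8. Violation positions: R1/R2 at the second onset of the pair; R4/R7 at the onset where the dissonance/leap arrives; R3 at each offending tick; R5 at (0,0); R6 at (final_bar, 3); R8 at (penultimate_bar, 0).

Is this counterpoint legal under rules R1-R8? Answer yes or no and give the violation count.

No (10 violations)

bar 0: v0=A3 v1=A4 v2=C5 (m3)
bar 1: v0=G3 v1=B3 v2=G4 (P8)
bar 2: v0=A3 v1=C4 v2=A4 (P8)
bar 3: v0=C4 v1=G4 v2=C5 (P8)
bar 4: v0=G3 v1=E4 v2=G4 (P8)
bar 5: v0=A3 v1=A4 v2=C5 (m3)
  R5 @ bar0.0: opens on m3
  R2 @ bar1.0: A3/C5 m3 -> G3/G4 P8 similar
  R7 @ bar1.0: A4->B3 leap 10st
  R1 @ bar2.0: G3/G4 P8 -> A3/A4 P8 similar
  R1 @ bar3.0: A3/A4 P8 -> C4/C5 P8 similar
  R2 @ bar3.0: A3/C4 m3 -> C4/G4 P5 similar
  R1 @ bar4.0: C4/C5 P8 -> G3/G4 P8 similar
  R8 @ bar4.0: penult P8 not 3rd/6th
  R2 @ bar5.0: G3/E4 M6 -> A3/A4 P8 similar
  R6 @ bar5.3: closes on m3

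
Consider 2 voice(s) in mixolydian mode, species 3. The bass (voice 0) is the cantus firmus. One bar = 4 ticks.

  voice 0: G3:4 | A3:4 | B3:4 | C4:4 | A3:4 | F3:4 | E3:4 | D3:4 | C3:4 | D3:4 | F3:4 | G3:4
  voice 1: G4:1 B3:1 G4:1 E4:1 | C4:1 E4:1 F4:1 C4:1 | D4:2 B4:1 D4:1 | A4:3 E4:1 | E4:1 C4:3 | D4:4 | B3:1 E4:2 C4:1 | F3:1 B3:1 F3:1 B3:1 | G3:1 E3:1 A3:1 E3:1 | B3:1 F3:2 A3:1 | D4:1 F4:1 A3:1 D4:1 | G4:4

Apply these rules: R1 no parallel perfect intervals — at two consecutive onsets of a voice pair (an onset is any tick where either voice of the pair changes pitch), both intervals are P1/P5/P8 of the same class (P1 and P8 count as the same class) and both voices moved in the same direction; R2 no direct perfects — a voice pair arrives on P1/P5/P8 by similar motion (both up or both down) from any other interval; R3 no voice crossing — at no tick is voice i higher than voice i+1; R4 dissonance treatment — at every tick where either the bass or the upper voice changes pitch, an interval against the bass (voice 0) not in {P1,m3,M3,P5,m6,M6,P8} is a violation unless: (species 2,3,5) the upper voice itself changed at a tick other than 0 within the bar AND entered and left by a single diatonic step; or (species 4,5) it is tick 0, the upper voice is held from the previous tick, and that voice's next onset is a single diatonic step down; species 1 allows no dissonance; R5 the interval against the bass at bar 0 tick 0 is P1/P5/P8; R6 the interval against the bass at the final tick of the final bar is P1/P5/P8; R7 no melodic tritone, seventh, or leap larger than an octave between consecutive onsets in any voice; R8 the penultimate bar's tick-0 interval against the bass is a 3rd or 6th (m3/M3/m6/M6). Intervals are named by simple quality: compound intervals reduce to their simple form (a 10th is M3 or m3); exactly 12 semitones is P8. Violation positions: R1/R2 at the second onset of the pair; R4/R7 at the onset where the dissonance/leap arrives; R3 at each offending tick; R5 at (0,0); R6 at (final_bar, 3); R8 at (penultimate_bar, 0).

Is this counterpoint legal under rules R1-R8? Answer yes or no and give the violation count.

bar 0: v0=G3 v1=G4 (P8)
bar 1: v0=A3 v1=C4 (m3)
bar 2: v0=B3 v1=D4 (m3)
bar 3: v0=C4 v1=A4 (M6)
bar 4: v0=A3 v1=E4 (P5)
bar 5: v0=F3 v1=D4 (M6)
bar 6: v0=E3 v1=B3 (P5)
bar 7: v0=D3 v1=F3 (m3)
bar 8: v0=C3 v1=G3 (P5)
bar 9: v0=D3 v1=B3 (M6)
bar 10: v0=F3 v1=D4 (M6)
bar 11: v0=G3 v1=G4 (P8)
  R2 @ bar6.0: F3/D4 M6 -> E3/B3 P5 similar
  R7 @ bar7.1: F3->B3 leap 6st
  R7 @ bar7.2: B3->F3 leap 6st
  R7 @ bar7.3: F3->B3 leap 6st
  R2 @ bar8.0: D3/B3 M6 -> C3/G3 P5 similar
  R7 @ bar9.1: B3->F3 leap 6st
  R2 @ bar11.0: F3/D4 M6 -> G3/G4 P8 similar

No (7 violations)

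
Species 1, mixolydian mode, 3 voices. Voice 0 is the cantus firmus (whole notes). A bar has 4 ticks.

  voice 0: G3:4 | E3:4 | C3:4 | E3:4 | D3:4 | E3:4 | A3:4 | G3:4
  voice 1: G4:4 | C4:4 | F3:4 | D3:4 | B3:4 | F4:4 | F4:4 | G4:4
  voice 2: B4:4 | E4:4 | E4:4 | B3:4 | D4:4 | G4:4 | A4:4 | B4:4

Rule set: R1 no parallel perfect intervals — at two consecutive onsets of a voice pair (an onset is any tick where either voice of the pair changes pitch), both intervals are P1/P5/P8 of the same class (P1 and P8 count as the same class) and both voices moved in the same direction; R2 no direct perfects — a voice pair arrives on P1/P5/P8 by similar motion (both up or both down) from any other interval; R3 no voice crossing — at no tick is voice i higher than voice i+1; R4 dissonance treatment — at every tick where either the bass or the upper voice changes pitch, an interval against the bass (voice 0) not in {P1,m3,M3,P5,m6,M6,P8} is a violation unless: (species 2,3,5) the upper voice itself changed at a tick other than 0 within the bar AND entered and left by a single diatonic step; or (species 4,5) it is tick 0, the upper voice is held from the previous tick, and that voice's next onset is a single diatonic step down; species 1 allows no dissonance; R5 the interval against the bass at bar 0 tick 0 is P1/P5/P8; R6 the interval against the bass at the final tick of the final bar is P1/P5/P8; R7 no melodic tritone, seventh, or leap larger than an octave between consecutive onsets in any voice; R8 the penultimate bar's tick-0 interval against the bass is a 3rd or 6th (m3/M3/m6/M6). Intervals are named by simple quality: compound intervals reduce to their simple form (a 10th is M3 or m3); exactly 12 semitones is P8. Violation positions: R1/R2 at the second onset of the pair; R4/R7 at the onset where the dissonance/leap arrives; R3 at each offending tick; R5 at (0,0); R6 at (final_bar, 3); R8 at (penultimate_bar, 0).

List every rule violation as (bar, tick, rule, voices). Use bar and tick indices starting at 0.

(0, 0, R5, (0, 2))
(1, 0, R2, (0, 2))
(2, 0, R4, (0, 1))
(3, 0, R3, (0, 1))
(3, 0, R4, (0, 1))
(3, 1, R3, (0, 1))
(3, 2, R3, (0, 1))
(3, 3, R3, (0, 1))
(5, 0, R4, (0, 1))
(5, 0, R7, (1,))
(6, 0, R2, (0, 2))
(6, 0, R8, (0, 2))
(7, 3, R6, (0, 2))

bar 0: v0=G3 v1=G4 v2=B4 downbeat M3
bar 1: v0=E3 v1=C4 v2=E4 downbeat P8
bar 2: v0=C3 v1=F3 v2=E4 downbeat M3
bar 3: v0=E3 v1=D3 v2=B3 downbeat P5
bar 4: v0=D3 v1=B3 v2=D4 downbeat P8
bar 5: v0=E3 v1=F4 v2=G4 downbeat m3
bar 6: v0=A3 v1=F4 v2=A4 downbeat P8
bar 7: v0=G3 v1=G4 v2=B4 downbeat M3
  -> R5 @ bar 0 tick 0 v(0, 2): opens on M3
  -> R2 @ bar 1 tick 0 v(0, 2): G3/B4 M3 -> E3/E4 P8 similar
  -> R4 @ bar 2 tick 0 v(0, 1): C3/F3 P4 untreated
  -> R3 @ bar 3 tick 0 v(0, 1): E3 above D3
  -> R4 @ bar 3 tick 0 v(0, 1): E3/D3 M2 untreated
  -> R3 @ bar 3 tick 1 v(0, 1): E3 above D3
  -> R3 @ bar 3 tick 2 v(0, 1): E3 above D3
  -> R3 @ bar 3 tick 3 v(0, 1): E3 above D3
  -> R4 @ bar 5 tick 0 v(0, 1): E3/F4 m2 untreated
  -> R7 @ bar 5 tick 0 v(1,): B3->F4 leap 6st
  -> R2 @ bar 6 tick 0 v(0, 2): E3/G4 m3 -> A3/A4 P8 similar
  -> R8 @ bar 6 tick 0 v(0, 2): penult P8 not 3rd/6th
  -> R6 @ bar 7 tick 3 v(0, 2): closes on M3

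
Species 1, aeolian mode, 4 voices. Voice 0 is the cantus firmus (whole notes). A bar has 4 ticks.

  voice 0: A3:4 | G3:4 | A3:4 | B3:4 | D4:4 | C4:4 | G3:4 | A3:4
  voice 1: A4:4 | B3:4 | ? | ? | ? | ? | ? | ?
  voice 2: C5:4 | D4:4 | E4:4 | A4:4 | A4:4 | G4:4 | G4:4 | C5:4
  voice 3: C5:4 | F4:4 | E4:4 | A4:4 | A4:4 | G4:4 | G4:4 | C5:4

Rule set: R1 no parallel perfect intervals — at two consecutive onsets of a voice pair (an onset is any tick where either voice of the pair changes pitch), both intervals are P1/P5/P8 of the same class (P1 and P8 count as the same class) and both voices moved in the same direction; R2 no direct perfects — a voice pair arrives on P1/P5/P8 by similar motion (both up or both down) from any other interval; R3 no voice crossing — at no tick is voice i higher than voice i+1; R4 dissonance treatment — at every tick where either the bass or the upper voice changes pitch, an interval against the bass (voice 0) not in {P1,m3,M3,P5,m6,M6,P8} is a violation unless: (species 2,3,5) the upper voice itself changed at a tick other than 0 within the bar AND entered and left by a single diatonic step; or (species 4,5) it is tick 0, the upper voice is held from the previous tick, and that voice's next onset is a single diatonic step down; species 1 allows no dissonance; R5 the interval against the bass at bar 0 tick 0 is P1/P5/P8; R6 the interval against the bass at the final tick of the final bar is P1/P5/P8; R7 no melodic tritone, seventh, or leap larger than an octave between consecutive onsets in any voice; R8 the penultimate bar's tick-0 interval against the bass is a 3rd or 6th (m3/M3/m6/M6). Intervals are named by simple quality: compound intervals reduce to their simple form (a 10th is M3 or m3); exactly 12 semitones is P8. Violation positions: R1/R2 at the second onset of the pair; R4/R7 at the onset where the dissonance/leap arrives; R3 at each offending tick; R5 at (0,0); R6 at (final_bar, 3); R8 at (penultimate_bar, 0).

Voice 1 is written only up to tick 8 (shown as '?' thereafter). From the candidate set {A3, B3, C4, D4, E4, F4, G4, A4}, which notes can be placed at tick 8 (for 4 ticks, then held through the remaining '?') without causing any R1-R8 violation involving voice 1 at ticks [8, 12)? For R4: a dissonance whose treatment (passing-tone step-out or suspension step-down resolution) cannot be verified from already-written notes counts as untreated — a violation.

A3: violates R2
B3: violates R4
C4: legal
D4: violates R4
E4: violates R2
F4: violates R3,R7
G4: violates R3,R4
A4: violates R2,R3,R7

{C4}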